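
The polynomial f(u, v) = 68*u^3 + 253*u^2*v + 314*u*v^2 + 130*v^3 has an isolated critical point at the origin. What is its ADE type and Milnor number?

Type D_{4}, Milnor number mu = 4.

The Hessian of f at 0 is [[0, 0], [0, 0]] with rank 0, so corank 2. A Groebner basis of the Jacobian ideal J(f) in C{u,v} is {v^3, u^2 - 74*v^2/47, u*v + 59*v^2/47}; counting standard monomials gives mu = 4. Corank 2; j^3 = (4*u + 5*v)*(17*u^2 + 42*u*v + 26*v^2) splits into three distinct lines over C (the quadratic factor has nonzero discriminant), so D_4.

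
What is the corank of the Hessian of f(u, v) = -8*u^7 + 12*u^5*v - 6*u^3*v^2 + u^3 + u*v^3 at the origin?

Hessian at 0 has rank 0.

2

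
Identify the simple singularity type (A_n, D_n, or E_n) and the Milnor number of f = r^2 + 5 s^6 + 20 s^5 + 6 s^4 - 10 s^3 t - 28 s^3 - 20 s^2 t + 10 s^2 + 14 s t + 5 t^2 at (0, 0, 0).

Type A1, Milnor number mu = 1.

The Hessian of f at 0 is [[20, 14, 0], [14, 10, 0], [0, 0, 2]] with rank 3, so corank 0. A Groebner basis of the Jacobian ideal J(f) in C{s,t,r} is {s, t, r}; counting standard monomials gives mu = 1. Corank 0: nondegenerate Morse point, so A_1.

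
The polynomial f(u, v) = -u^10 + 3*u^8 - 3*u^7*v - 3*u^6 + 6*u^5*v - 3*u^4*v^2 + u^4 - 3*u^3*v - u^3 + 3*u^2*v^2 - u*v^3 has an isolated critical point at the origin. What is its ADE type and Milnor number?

Type E7, Milnor number mu = 7.

The Hessian of f at 0 is [[0, 0], [0, 0]] with rank 0, so corank 2. A Groebner basis of the Jacobian ideal J(f) in C{u,v} is {3*u^2 + v^4 + v^3, u^3, u^2*v - u^2 - v^3/3, -2*u^2 + u*v^2 - 2*v^3/3}; counting standard monomials gives mu = 7. Corank 2; j^3 = -u^3 is a perfect cube, so E-series; the 4-jet and mu = 7 give E_7.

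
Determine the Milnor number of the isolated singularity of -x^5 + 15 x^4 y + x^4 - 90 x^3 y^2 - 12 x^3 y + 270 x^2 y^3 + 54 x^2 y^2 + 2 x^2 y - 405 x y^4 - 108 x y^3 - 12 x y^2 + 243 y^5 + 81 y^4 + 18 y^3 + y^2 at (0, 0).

4

The Hessian of f at 0 has rank 1. Corank 1: A-series; mu = 4 gives A_4.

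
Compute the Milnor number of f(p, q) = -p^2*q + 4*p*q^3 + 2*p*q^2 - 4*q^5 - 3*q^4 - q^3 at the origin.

The Hessian of f at 0 has rank 0. Corank 2; j^3 = -q*(p - q)^2 has shape L^2 M (L != M), so D-series; mu = 5 gives D_5.

5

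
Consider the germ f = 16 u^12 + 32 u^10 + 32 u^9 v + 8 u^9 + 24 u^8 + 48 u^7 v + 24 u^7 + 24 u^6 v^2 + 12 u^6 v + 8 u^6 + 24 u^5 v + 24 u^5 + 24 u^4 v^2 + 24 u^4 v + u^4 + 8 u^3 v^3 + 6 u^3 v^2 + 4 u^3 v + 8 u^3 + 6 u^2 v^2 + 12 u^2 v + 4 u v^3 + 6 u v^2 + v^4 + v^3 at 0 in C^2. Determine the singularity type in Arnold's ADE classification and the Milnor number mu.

Type E_6, Milnor number mu = 6.

The Hessian of f at 0 is [[0, 0], [0, 0]] with rank 0, so corank 2. A Groebner basis of the Jacobian ideal J(f) in C{u,v} is {v^4, u*v^2 + 2*v^3/3, u^2 + u*v + v^2/4}; counting standard monomials gives mu = 6. Corank 2; j^3 = (2*u + v)^3 is a perfect cube, so E-series; the 4-jet and mu = 6 give E_6.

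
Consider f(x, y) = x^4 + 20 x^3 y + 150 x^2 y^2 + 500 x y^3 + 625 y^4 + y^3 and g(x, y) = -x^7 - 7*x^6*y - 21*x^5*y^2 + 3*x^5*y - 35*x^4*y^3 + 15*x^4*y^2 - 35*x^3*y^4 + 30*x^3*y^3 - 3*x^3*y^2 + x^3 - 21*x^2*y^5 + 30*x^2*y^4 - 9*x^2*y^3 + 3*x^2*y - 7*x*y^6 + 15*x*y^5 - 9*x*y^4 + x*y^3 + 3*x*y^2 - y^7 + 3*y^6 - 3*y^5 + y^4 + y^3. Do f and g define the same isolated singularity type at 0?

No.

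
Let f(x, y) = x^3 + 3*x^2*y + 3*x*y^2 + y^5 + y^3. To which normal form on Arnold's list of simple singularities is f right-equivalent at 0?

The Hessian of f at 0 has rank 0. Corank 2; j^3 = (x + y)^3 is a perfect cube, so E-series; the 5-jet and mu = 8 give E_8.

E_{8}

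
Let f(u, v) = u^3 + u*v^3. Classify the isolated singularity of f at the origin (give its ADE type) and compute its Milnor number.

Type E_{7}, Milnor number mu = 7.

The Hessian of f at 0 has rank 0. Corank 2; j^3 = u^3 is a perfect cube, so E-series; the 4-jet and mu = 7 give E_7.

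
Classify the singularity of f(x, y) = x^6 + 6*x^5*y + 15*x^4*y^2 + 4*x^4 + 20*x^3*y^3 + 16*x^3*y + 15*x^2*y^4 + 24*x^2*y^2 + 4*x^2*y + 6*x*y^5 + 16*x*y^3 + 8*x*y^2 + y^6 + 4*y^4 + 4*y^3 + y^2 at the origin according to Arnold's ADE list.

A_5

The Hessian of f at 0 is [[0, 0], [0, 2]] with rank 1, so corank 1. A Groebner basis of the Jacobian ideal J(f) in C{x,y} is {x*y^2, y^3, x^2 + 2*x*y + y^2 + y/2}; counting standard monomials gives mu = 5. Corank 1: A-series; mu = 5 gives A_5.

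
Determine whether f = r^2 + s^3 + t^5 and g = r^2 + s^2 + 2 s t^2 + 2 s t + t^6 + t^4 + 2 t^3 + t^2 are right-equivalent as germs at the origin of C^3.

The Hessian of f at 0 is [[0, 0, 0], [0, 0, 0], [0, 0, 2]] with rank 1, so corank 2. A Groebner basis of the Jacobian ideal J(f) in C{s,t,r} is {t^4, s^2, r}; counting standard monomials gives mu = 8. Corank 2; j^3 = s^3 is a perfect cube, so E-series; the 5-jet and mu = 8 give E_8. The Hessian of g at 0 is [[2, 2, 0], [2, 2, 0], [0, 0, 2]] with rank 2, so corank 1. A Groebner basis of the Jacobian ideal J(g) in C{s,t,r} is {s^3 + 3*s^2 + 5*s*t - 2*s - 2*t, s^2*t - 2*s^2 - 3*s*t + s + t, s + t^2 + t, r}; counting standard monomials gives mu = 5. Corank 1: A-series; mu = 5 gives A_5. f is E_8 but g is A_5, hence not right-equivalent.

No.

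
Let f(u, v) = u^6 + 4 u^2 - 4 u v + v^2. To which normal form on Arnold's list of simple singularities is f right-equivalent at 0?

A5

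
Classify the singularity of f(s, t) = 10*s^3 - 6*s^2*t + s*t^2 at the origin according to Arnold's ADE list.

The Hessian of f at 0 has rank 0. Corank 2; j^3 = s*(10*s^2 - 6*s*t + t^2) splits into three distinct lines over C (the quadratic factor has nonzero discriminant), so D_4.

D_{4}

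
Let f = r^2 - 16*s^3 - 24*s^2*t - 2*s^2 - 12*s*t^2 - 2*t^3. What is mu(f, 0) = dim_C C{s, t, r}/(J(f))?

The Hessian of f at 0 has rank 2. Corank 1: A-series; mu = 2 gives A_2.

2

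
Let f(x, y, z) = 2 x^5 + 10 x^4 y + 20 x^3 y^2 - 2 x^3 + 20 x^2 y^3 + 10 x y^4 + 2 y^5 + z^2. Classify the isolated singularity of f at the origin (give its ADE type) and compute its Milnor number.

Type E8, Milnor number mu = 8.

The Hessian of f at 0 is [[0, 0, 0], [0, 0, 0], [0, 0, 2]] with rank 1, so corank 2. A Groebner basis of the Jacobian ideal J(f) in C{x,y,z} is {y^5, x*y^3 + y^4/4, x^2, z}; counting standard monomials gives mu = 8. Corank 2; j^3 = -2*x^3 is a perfect cube, so E-series; the 5-jet and mu = 8 give E_8.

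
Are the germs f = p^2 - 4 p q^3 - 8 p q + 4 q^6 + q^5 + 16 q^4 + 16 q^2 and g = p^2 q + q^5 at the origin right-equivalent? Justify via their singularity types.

No.

The Hessian of f at 0 is [[2, -8], [-8, 32]] with rank 1, so corank 1. A Groebner basis of the Jacobian ideal J(f) in C{p,q} is {-p/2 + q^3 + 2*q, p^2 - 16*q^2, p*q - 4*q^2}; counting standard monomials gives mu = 4. Corank 1: A-series; mu = 4 gives A_4. The Hessian of g at 0 is [[0, 0], [0, 0]] with rank 0, so corank 2. A Groebner basis of the Jacobian ideal J(g) in C{p,q} is {p^2/5 + q^4, p^3, p*q}; counting standard monomials gives mu = 6. Corank 2; j^3 = p^2*q has shape L^2 M (L != M), so D-series; mu = 6 gives D_6. f is A_4 but g is D_6, hence not right-equivalent.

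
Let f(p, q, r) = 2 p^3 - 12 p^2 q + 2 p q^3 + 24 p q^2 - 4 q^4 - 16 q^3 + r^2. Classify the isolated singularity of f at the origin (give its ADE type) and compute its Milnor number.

Type E_{7}, Milnor number mu = 7.

The Hessian of f at 0 has rank 1. Corank 2; j^3 = 2*(p - 2*q)^3 is a perfect cube, so E-series; the 4-jet and mu = 7 give E_7.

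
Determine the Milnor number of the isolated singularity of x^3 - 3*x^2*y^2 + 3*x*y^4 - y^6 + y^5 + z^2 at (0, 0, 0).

8

The Hessian of f at 0 has rank 1. Corank 2; j^3 = x^3 is a perfect cube, so E-series; the 5-jet and mu = 8 give E_8.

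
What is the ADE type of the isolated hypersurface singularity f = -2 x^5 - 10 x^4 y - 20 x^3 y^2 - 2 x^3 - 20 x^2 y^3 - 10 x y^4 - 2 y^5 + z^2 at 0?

The Hessian of f at 0 has rank 1. Corank 2; j^3 = -2*x^3 is a perfect cube, so E-series; the 5-jet and mu = 8 give E_8.

E_{8}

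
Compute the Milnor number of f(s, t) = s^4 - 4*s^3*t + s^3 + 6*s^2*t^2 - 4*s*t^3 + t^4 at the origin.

6

The Hessian of f at 0 is [[0, 0], [0, 0]] with rank 0, so corank 2. A Groebner basis of the Jacobian ideal J(f) in C{s,t} is {t^4, s*t^2 - t^3/3, s^2}; counting standard monomials gives mu = 6. Corank 2; j^3 = s^3 is a perfect cube, so E-series; the 4-jet and mu = 6 give E_6.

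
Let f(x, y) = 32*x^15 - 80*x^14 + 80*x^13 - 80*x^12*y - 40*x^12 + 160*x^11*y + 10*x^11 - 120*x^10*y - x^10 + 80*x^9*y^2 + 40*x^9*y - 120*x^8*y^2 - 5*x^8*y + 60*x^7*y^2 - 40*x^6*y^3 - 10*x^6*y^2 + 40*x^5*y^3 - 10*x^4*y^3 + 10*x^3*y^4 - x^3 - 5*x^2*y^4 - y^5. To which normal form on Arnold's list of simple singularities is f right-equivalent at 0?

E_8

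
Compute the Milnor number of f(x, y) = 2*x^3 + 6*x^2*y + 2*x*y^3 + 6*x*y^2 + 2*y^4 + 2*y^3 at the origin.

The Hessian of f at 0 is [[0, 0], [0, 0]] with rank 0, so corank 2. A Groebner basis of the Jacobian ideal J(f) in C{x,y} is {x^3 + 3*x^2*y + 6*x^2 + 12*x*y + 6*y^2, -3*x^2 + x*y^2 - 6*x*y - 3*y^2, 3*x^2 + 6*x*y + y^3 + 3*y^2}; counting standard monomials gives mu = 7. Corank 2; j^3 = 2*(x + y)^3 is a perfect cube, so E-series; the 4-jet and mu = 7 give E_7.

7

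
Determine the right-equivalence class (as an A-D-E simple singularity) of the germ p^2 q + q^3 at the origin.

The Hessian of f at 0 has rank 0. Corank 2; j^3 = q*(p^2 + q^2) splits into three distinct lines over C (the quadratic factor has nonzero discriminant), so D_4.

D4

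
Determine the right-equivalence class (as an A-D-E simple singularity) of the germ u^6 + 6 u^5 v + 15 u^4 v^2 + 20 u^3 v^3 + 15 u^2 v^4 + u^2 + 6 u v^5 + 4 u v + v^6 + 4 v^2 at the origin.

A5

The Hessian of f at 0 is [[2, 4], [4, 8]] with rank 1, so corank 1. A Groebner basis of the Jacobian ideal J(f) in C{u,v} is {v^5, u + 2*v}; counting standard monomials gives mu = 5. Corank 1: A-series; mu = 5 gives A_5.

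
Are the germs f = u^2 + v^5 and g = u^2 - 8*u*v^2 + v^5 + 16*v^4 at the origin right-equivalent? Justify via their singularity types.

Yes.

The Hessian of f at 0 has rank 1. Corank 1: A-series; mu = 4 gives A_4. The Hessian of g at 0 has rank 1. Corank 1: A-series; mu = 4 gives A_4. Both have type A_4, hence right-equivalent.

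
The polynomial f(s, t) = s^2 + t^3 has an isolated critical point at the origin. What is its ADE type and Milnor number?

The Hessian of f at 0 is [[2, 0], [0, 0]] with rank 1, so corank 1. A Groebner basis of the Jacobian ideal J(f) in C{s,t} is {t^2, s}; counting standard monomials gives mu = 2. Corank 1: A-series; mu = 2 gives A_2.

Type A_2, Milnor number mu = 2.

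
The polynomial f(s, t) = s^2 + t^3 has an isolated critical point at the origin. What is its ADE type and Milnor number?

The Hessian of f at 0 is [[2, 0], [0, 0]] with rank 1, so corank 1. A Groebner basis of the Jacobian ideal J(f) in C{s,t} is {t^2, s}; counting standard monomials gives mu = 2. Corank 1: A-series; mu = 2 gives A_2.

Type A_2, Milnor number mu = 2.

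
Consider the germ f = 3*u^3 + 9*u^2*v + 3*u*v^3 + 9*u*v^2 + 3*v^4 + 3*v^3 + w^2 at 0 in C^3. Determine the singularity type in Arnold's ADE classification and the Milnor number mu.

Type E_7, Milnor number mu = 7.

The Hessian of f at 0 has rank 1. Corank 2; j^3 = 3*(u + v)^3 is a perfect cube, so E-series; the 4-jet and mu = 7 give E_7.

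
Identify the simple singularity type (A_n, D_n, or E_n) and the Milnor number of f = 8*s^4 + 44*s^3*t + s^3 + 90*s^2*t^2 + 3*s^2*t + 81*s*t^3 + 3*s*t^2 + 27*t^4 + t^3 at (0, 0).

Type E_7, Milnor number mu = 7.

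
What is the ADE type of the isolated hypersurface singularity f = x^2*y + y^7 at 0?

D8

The Hessian of f at 0 is [[0, 0], [0, 0]] with rank 0, so corank 2. A Groebner basis of the Jacobian ideal J(f) in C{x,y} is {x^2/7 + y^6, x^3, x*y}; counting standard monomials gives mu = 8. Corank 2; j^3 = x^2*y has shape L^2 M (L != M), so D-series; mu = 8 gives D_8.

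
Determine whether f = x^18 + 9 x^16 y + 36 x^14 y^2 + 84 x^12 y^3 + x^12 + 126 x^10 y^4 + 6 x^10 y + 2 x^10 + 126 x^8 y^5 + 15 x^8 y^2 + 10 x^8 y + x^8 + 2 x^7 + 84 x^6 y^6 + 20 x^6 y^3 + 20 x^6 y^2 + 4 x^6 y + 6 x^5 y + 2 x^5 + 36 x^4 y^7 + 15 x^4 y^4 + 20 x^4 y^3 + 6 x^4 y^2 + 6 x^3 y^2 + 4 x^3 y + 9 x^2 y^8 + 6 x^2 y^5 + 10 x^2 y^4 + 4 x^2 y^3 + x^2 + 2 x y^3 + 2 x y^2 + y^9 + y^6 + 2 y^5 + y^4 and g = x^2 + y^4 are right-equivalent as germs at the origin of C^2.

No.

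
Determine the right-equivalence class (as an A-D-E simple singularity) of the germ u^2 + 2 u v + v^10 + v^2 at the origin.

A_9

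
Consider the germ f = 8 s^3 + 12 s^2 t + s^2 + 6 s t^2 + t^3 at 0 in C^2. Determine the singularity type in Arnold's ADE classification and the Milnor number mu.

The Hessian of f at 0 has rank 1. Corank 1: A-series; mu = 2 gives A_2.

Type A2, Milnor number mu = 2.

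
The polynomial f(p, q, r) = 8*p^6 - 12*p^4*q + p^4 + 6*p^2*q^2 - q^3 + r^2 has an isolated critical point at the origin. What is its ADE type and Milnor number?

Type E6, Milnor number mu = 6.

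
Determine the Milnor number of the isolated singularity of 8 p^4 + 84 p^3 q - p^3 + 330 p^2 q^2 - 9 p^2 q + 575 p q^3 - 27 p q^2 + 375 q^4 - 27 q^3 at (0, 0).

7

The Hessian of f at 0 is [[0, 0], [0, 0]] with rank 0, so corank 2. A Groebner basis of the Jacobian ideal J(f) in C{p,q} is {3*p^2/4 + 9*p*q/2 + q^4 + q^3/4 + 27*q^2/4, p^3 - 99*p^2/4 - 297*p*q/2 + 75*q^3/4 - 891*q^2/4, p^2*q + 23*p^2/4 + 69*p*q/2 - 85*q^3/12 + 207*q^2/4, -p^2 + p*q^2 - 6*p*q + 8*q^3/3 - 9*q^2}; counting standard monomials gives mu = 7. Corank 2; j^3 = -(p + 3*q)^3 is a perfect cube, so E-series; the 4-jet and mu = 7 give E_7.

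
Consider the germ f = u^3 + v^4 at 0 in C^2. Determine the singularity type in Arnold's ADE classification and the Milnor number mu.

The Hessian of f at 0 has rank 0. Corank 2; j^3 = u^3 is a perfect cube, so E-series; the 4-jet and mu = 6 give E_6.

Type E_6, Milnor number mu = 6.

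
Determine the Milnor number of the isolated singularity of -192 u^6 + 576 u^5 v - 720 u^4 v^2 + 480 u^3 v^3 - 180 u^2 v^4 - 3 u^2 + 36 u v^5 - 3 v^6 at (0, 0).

5

The Hessian of f at 0 has rank 1. Corank 1: A-series; mu = 5 gives A_5.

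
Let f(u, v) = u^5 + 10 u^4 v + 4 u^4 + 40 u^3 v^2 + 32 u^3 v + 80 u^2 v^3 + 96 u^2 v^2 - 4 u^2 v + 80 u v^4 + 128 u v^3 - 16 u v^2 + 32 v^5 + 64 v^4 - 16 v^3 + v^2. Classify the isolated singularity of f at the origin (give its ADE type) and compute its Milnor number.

The Hessian of f at 0 is [[0, 0], [0, 2]] with rank 1, so corank 1. A Groebner basis of the Jacobian ideal J(f) in C{u,v} is {u^2 + 4*u*v - v/2, v^2}; counting standard monomials gives mu = 4. Corank 1: A-series; mu = 4 gives A_4.

Type A_4, Milnor number mu = 4.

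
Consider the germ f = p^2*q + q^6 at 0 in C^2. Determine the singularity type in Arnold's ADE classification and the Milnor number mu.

The Hessian of f at 0 has rank 0. Corank 2; j^3 = p^2*q has shape L^2 M (L != M), so D-series; mu = 7 gives D_7.

Type D7, Milnor number mu = 7.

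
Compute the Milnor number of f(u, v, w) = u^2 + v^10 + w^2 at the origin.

The Hessian of f at 0 is [[2, 0, 0], [0, 0, 0], [0, 0, 2]] with rank 2, so corank 1. A Groebner basis of the Jacobian ideal J(f) in C{u,v,w} is {v^9, u, w}; counting standard monomials gives mu = 9. Corank 1: A-series; mu = 9 gives A_9.

9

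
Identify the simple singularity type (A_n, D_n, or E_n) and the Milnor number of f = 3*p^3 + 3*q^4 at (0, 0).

Type E_{6}, Milnor number mu = 6.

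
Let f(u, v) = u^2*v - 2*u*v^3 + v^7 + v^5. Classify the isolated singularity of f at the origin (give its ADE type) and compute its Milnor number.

Type D8, Milnor number mu = 8.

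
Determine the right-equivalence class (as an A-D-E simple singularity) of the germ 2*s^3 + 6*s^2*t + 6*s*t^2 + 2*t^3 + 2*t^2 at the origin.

A_2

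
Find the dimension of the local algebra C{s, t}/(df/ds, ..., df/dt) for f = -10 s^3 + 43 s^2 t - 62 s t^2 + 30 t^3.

4

The Hessian of f at 0 is [[0, 0], [0, 0]] with rank 0, so corank 2. A Groebner basis of the Jacobian ideal J(f) in C{s,t} is {t^3, s^2 - 26*t^2/11, s*t - 17*t^2/11}; counting standard monomials gives mu = 4. Corank 2; j^3 = -(2*s - 3*t)*(5*s^2 - 14*s*t + 10*t^2) splits into three distinct lines over C (the quadratic factor has nonzero discriminant), so D_4.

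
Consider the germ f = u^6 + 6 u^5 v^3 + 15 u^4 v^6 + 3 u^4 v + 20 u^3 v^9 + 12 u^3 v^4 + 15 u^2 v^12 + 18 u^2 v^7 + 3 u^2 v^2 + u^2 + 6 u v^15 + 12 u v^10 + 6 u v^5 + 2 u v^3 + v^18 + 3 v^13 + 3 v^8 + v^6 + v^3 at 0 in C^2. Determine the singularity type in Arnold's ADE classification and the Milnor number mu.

The Hessian of f at 0 has rank 1. Corank 1: A-series; mu = 2 gives A_2.

Type A_{2}, Milnor number mu = 2.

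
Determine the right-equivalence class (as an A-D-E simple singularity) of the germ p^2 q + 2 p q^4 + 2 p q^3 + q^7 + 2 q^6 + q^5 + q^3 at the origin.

The Hessian of f at 0 has rank 0. Corank 2; j^3 = q*(p^2 + q^2) splits into three distinct lines over C (the quadratic factor has nonzero discriminant), so D_4.

D4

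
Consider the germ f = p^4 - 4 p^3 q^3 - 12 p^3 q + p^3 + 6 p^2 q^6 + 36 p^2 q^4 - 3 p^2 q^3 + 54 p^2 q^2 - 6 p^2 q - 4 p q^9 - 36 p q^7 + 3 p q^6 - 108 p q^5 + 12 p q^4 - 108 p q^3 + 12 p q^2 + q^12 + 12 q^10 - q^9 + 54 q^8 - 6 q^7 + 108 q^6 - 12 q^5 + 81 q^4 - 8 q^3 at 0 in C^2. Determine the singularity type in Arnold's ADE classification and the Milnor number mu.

The Hessian of f at 0 has rank 0. Corank 2; j^3 = (p - 2*q)^3 is a perfect cube, so E-series; the 4-jet and mu = 6 give E_6.

Type E_{6}, Milnor number mu = 6.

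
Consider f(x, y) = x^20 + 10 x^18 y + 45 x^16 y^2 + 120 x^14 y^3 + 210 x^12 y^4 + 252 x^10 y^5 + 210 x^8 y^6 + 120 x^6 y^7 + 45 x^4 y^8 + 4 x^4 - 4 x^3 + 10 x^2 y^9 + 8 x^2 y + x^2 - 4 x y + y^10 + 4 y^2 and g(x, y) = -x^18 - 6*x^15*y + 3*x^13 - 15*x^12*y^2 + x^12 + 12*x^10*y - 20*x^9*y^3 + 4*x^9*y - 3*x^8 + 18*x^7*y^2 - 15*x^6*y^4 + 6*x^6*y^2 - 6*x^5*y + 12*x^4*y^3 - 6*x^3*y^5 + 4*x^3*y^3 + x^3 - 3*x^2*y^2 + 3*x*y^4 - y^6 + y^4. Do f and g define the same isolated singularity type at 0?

The Hessian of f at 0 has rank 1. Corank 1: A-series; mu = 9 gives A_9. The Hessian of g at 0 has rank 0. Corank 2; j^3 = x^3 is a perfect cube, so E-series; the 4-jet and mu = 6 give E_6. f is A_9 but g is E_6, hence not right-equivalent.

No.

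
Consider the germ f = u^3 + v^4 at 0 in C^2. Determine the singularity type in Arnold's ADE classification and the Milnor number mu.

Type E_6, Milnor number mu = 6.

The Hessian of f at 0 is [[0, 0], [0, 0]] with rank 0, so corank 2. A Groebner basis of the Jacobian ideal J(f) in C{u,v} is {v^3, u^2}; counting standard monomials gives mu = 6. Corank 2; j^3 = u^3 is a perfect cube, so E-series; the 4-jet and mu = 6 give E_6.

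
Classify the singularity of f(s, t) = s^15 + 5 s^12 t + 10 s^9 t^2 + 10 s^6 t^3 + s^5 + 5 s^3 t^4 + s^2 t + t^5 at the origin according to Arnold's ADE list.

D6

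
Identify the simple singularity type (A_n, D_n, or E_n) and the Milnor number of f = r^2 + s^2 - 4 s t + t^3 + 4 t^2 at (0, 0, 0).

Type A_{2}, Milnor number mu = 2.

The Hessian of f at 0 is [[2, -4, 0], [-4, 8, 0], [0, 0, 2]] with rank 2, so corank 1. A Groebner basis of the Jacobian ideal J(f) in C{s,t,r} is {t^2, s - 2*t, r}; counting standard monomials gives mu = 2. Corank 1: A-series; mu = 2 gives A_2.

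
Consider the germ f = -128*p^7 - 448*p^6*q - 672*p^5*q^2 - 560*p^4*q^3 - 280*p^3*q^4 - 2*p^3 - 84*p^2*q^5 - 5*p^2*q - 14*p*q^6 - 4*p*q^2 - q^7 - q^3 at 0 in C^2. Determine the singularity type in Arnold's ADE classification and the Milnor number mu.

Type D_{8}, Milnor number mu = 8.

The Hessian of f at 0 has rank 0. Corank 2; j^3 = -(p + q)^2*(2*p + q) has shape L^2 M (L != M), so D-series; mu = 8 gives D_8.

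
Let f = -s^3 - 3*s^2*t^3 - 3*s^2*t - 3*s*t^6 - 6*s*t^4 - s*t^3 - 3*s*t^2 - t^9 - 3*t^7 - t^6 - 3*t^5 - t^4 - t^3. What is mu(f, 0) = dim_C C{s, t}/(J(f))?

The Hessian of f at 0 has rank 0. Corank 2; j^3 = -(s + t)^3 is a perfect cube, so E-series; the 4-jet and mu = 7 give E_7.

7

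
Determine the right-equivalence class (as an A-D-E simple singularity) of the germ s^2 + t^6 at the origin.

A5

The Hessian of f at 0 is [[2, 0], [0, 0]] with rank 1, so corank 1. A Groebner basis of the Jacobian ideal J(f) in C{s,t} is {t^5, s}; counting standard monomials gives mu = 5. Corank 1: A-series; mu = 5 gives A_5.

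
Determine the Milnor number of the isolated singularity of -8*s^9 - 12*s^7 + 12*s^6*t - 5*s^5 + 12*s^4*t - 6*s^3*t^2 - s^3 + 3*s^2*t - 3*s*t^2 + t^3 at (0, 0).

8

The Hessian of f at 0 has rank 0. Corank 2; j^3 = -(s - t)^3 is a perfect cube, so E-series; the 5-jet and mu = 8 give E_8.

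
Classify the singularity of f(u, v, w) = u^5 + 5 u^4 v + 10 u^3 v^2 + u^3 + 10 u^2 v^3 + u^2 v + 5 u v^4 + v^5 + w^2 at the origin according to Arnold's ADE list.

The Hessian of f at 0 has rank 1. Corank 2; j^3 = u^2*(u + v) has shape L^2 M (L != M), so D-series; mu = 6 gives D_6.

D6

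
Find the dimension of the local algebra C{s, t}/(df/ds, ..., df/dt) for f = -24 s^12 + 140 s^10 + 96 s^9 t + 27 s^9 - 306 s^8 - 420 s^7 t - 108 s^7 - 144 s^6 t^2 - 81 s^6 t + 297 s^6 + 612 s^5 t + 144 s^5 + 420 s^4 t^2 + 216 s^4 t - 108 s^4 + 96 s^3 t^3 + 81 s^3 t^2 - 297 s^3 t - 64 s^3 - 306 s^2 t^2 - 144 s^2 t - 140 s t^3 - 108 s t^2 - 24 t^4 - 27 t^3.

The Hessian of f at 0 is [[0, 0], [0, 0]] with rank 0, so corank 2. A Groebner basis of the Jacobian ideal J(f) in C{s,t} is {65536*s^2/3 + 32768*s*t + t^4 - 64*t^3/9 + 12288*t^2, s^3 + 272*s^2 + 408*s*t + t^3/3 + 153*t^2, s^2*t - 2240*s^2/9 - 1120*s*t/3 - 13*t^3/27 - 140*t^2, 512*s^2/3 + s*t^2 + 256*s*t + 25*t^3/36 + 96*t^2}; counting standard monomials gives mu = 7. Corank 2; j^3 = -(4*s + 3*t)^3 is a perfect cube, so E-series; the 4-jet and mu = 7 give E_7.

7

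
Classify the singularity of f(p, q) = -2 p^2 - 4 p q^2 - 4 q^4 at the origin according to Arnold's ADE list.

The Hessian of f at 0 has rank 1. Corank 1: A-series; mu = 3 gives A_3.

A3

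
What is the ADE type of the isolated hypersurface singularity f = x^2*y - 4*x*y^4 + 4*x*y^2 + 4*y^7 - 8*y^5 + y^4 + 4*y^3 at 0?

D_5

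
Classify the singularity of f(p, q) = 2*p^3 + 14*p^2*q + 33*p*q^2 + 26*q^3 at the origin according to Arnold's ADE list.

D_{4}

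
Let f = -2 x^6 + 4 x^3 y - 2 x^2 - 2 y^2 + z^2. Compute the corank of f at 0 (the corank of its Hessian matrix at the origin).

0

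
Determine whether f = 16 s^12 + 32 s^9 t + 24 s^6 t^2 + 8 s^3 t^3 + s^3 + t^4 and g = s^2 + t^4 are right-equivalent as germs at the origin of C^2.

No.

The Hessian of f at 0 is [[0, 0], [0, 0]] with rank 0, so corank 2. A Groebner basis of the Jacobian ideal J(f) in C{s,t} is {t^3, s^2}; counting standard monomials gives mu = 6. Corank 2; j^3 = s^3 is a perfect cube, so E-series; the 4-jet and mu = 6 give E_6. The Hessian of g at 0 is [[2, 0], [0, 0]] with rank 1, so corank 1. A Groebner basis of the Jacobian ideal J(g) in C{s,t} is {t^3, s}; counting standard monomials gives mu = 3. Corank 1: A-series; mu = 3 gives A_3. f is E_6 but g is A_3, hence not right-equivalent.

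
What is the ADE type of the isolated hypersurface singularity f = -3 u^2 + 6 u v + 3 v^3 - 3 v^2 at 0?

The Hessian of f at 0 has rank 1. Corank 1: A-series; mu = 2 gives A_2.

A_2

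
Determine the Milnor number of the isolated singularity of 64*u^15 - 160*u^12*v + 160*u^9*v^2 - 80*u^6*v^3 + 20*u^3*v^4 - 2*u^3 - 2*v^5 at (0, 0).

8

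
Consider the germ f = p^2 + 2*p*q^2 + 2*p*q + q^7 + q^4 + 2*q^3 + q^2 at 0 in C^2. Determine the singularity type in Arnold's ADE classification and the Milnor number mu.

Type A6, Milnor number mu = 6.

The Hessian of f at 0 has rank 1. Corank 1: A-series; mu = 6 gives A_6.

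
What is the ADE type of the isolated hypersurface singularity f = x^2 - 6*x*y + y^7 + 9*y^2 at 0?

A_6

The Hessian of f at 0 has rank 1. Corank 1: A-series; mu = 6 gives A_6.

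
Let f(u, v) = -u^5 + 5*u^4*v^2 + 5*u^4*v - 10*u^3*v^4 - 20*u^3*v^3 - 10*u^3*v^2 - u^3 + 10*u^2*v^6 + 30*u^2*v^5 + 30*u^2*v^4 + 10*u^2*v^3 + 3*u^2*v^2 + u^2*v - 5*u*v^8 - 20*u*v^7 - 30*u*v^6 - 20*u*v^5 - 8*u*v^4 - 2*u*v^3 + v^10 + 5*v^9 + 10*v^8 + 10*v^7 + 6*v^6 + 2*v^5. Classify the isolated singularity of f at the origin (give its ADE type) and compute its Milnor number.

The Hessian of f at 0 is [[0, 0], [0, 0]] with rank 0, so corank 2. A Groebner basis of the Jacobian ideal J(f) in C{u,v} is {u^3, u^2*v, u^2/4 + u*v^2, 5*u^2/4 - u*v + v^3}; counting standard monomials gives mu = 6. Corank 2; j^3 = -u^2*(u - v) has shape L^2 M (L != M), so D-series; mu = 6 gives D_6.

Type D6, Milnor number mu = 6.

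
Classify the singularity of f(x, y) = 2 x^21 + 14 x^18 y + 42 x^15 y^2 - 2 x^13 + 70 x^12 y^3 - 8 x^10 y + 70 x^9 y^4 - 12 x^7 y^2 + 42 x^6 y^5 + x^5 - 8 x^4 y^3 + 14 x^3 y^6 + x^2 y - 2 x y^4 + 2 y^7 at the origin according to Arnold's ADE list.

D_8

The Hessian of f at 0 has rank 0. Corank 2; j^3 = x^2*y has shape L^2 M (L != M), so D-series; mu = 8 gives D_8.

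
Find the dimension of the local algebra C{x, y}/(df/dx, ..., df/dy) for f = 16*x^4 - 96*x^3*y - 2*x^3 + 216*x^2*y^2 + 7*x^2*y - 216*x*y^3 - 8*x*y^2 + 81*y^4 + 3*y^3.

The Hessian of f at 0 has rank 0. Corank 2; j^3 = -(x - y)^2*(2*x - 3*y) has shape L^2 M (L != M), so D-series; mu = 5 gives D_5.

5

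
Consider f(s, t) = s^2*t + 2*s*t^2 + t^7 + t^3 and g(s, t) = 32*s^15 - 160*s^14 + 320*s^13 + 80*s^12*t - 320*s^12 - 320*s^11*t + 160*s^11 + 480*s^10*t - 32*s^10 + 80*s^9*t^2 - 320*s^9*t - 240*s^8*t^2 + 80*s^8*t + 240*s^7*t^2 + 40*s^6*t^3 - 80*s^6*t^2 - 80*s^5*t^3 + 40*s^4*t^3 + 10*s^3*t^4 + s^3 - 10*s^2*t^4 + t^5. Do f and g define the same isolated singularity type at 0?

No.

The Hessian of f at 0 has rank 0. Corank 2; j^3 = t*(s + t)^2 has shape L^2 M (L != M), so D-series; mu = 8 gives D_8. The Hessian of g at 0 has rank 0. Corank 2; j^3 = s^3 is a perfect cube, so E-series; the 5-jet and mu = 8 give E_8. f is D_8 but g is E_8, hence not right-equivalent.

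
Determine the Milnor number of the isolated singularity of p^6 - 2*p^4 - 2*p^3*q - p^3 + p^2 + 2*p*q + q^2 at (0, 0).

The Hessian of f at 0 is [[2, 2], [2, 2]] with rank 1, so corank 1. A Groebner basis of the Jacobian ideal J(f) in C{p,q} is {q^2, p + q}; counting standard monomials gives mu = 2. Corank 1: A-series; mu = 2 gives A_2.

2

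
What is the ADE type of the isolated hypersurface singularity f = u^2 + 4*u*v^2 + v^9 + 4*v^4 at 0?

The Hessian of f at 0 is [[2, 0], [0, 0]] with rank 1, so corank 1. A Groebner basis of the Jacobian ideal J(f) in C{u,v} is {u^4, u/2 + v^2}; counting standard monomials gives mu = 8. Corank 1: A-series; mu = 8 gives A_8.

A_8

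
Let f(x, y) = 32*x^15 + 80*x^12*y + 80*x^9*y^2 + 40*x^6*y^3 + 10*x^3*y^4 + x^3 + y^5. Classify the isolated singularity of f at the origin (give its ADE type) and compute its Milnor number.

Type E8, Milnor number mu = 8.

The Hessian of f at 0 is [[0, 0], [0, 0]] with rank 0, so corank 2. A Groebner basis of the Jacobian ideal J(f) in C{x,y} is {y^4, x^2}; counting standard monomials gives mu = 8. Corank 2; j^3 = x^3 is a perfect cube, so E-series; the 5-jet and mu = 8 give E_8.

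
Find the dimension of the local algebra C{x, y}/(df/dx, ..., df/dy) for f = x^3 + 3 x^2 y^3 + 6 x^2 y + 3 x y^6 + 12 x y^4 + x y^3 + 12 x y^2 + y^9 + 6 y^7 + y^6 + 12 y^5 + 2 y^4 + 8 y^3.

The Hessian of f at 0 is [[0, 0], [0, 0]] with rank 0, so corank 2. A Groebner basis of the Jacobian ideal J(f) in C{x,y} is {x^3 + 6*x^2*y + 48*x^2 + 192*x*y + 192*y^2, -6*x^2 + x*y^2 - 24*x*y - 24*y^2, 3*x^2 + 12*x*y + y^3 + 12*y^2}; counting standard monomials gives mu = 7. Corank 2; j^3 = (x + 2*y)^3 is a perfect cube, so E-series; the 4-jet and mu = 7 give E_7.

7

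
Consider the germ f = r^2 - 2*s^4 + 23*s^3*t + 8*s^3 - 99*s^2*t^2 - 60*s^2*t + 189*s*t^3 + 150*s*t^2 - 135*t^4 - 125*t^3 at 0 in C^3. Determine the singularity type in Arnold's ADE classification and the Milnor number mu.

Type E_7, Milnor number mu = 7.

The Hessian of f at 0 is [[0, 0, 0], [0, 0, 0], [0, 0, 2]] with rank 1, so corank 2. A Groebner basis of the Jacobian ideal J(f) in C{s,t,r} is {768*s^2 - 3840*s*t + t^4 + 8*t^3 + 4800*t^2, s^3 - 660*s^2 + 3300*s*t - 45*t^3/2 - 4125*t^2, s^2*t - 168*s^2 + 840*s*t - 8*t^3 - 1050*t^2, -32*s^2 + s*t^2 + 160*s*t - 17*t^3/6 - 200*t^2, r}; counting standard monomials gives mu = 7. Corank 2; j^3 = (2*s - 5*t)^3 is a perfect cube, so E-series; the 4-jet and mu = 7 give E_7.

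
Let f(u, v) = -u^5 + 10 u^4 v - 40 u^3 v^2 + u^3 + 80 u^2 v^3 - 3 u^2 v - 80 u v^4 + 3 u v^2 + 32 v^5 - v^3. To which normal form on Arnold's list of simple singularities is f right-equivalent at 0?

E_8

The Hessian of f at 0 has rank 0. Corank 2; j^3 = (u - v)^3 is a perfect cube, so E-series; the 5-jet and mu = 8 give E_8.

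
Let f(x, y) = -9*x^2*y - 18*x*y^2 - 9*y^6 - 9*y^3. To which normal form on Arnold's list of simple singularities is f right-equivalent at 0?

D_7

The Hessian of f at 0 has rank 0. Corank 2; j^3 = -9*y*(x + y)^2 has shape L^2 M (L != M), so D-series; mu = 7 gives D_7.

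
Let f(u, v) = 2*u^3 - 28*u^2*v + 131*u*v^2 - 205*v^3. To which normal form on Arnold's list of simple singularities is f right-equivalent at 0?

The Hessian of f at 0 has rank 0. Corank 2; j^3 = (u - 5*v)*(2*u^2 - 18*u*v + 41*v^2) splits into three distinct lines over C (the quadratic factor has nonzero discriminant), so D_4.

D4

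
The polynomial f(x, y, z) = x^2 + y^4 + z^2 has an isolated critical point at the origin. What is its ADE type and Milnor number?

Type A_3, Milnor number mu = 3.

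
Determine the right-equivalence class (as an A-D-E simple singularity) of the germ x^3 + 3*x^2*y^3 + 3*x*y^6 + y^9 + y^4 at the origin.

The Hessian of f at 0 is [[0, 0], [0, 0]] with rank 0, so corank 2. A Groebner basis of the Jacobian ideal J(f) in C{x,y} is {y^3, x^2}; counting standard monomials gives mu = 6. Corank 2; j^3 = x^3 is a perfect cube, so E-series; the 4-jet and mu = 6 give E_6.

E6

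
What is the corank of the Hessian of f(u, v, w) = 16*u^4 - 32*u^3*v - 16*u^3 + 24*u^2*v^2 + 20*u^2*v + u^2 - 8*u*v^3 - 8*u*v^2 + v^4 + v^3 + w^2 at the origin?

The Hessian at 0 is [[2, 0, 0], [0, 0, 0], [0, 0, 2]] of rank 2; hence corank 1.

1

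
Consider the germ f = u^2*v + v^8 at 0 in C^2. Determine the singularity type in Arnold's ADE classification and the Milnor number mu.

The Hessian of f at 0 has rank 0. Corank 2; j^3 = u^2*v has shape L^2 M (L != M), so D-series; mu = 9 gives D_9.

Type D_9, Milnor number mu = 9.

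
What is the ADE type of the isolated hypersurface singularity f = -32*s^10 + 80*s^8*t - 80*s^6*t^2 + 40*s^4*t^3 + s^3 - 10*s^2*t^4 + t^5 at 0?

E_8

The Hessian of f at 0 is [[0, 0], [0, 0]] with rank 0, so corank 2. A Groebner basis of the Jacobian ideal J(f) in C{s,t} is {t^4, s^2}; counting standard monomials gives mu = 8. Corank 2; j^3 = s^3 is a perfect cube, so E-series; the 5-jet and mu = 8 give E_8.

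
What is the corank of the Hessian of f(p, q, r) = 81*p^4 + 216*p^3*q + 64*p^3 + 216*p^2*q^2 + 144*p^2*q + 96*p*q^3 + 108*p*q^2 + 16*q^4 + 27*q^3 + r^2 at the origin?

2

Hessian at 0 has rank 1.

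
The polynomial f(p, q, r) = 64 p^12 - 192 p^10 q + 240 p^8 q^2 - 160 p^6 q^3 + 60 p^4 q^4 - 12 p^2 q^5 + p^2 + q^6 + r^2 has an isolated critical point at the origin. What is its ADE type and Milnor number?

Type A_{5}, Milnor number mu = 5.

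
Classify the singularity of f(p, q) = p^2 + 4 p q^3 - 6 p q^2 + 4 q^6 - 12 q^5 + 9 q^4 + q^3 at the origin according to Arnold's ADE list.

The Hessian of f at 0 has rank 1. Corank 1: A-series; mu = 2 gives A_2.

A2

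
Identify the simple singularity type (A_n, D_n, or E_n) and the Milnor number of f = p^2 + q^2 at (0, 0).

Type A1, Milnor number mu = 1.

The Hessian of f at 0 has rank 2. Corank 0: nondegenerate Morse point, so A_1.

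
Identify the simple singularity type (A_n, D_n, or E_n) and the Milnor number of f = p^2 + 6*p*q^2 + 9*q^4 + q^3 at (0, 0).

Type A_2, Milnor number mu = 2.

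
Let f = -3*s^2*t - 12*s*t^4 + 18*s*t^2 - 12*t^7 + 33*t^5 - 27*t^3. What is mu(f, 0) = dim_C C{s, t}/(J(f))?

6

The Hessian of f at 0 is [[0, 0], [0, 0]] with rank 0, so corank 2. A Groebner basis of the Jacobian ideal J(f) in C{s,t} is {s*t/2 + t^4 - 3*t^2/2, s*t^2 - 3*t^3, s^2 - 17*s*t/2 + 33*t^2/2}; counting standard monomials gives mu = 6. Corank 2; j^3 = -3*t*(s - 3*t)^2 has shape L^2 M (L != M), so D-series; mu = 6 gives D_6.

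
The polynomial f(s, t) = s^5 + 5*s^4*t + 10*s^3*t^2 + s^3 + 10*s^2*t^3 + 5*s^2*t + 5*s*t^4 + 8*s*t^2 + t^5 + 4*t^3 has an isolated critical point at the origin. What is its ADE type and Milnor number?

The Hessian of f at 0 is [[0, 0], [0, 0]] with rank 0, so corank 2. A Groebner basis of the Jacobian ideal J(f) in C{s,t} is {s*t/5 + t^4 + 2*t^2/5, s*t^2 + 2*t^3, s^2 + 3*s*t + 2*t^2}; counting standard monomials gives mu = 6. Corank 2; j^3 = (s + t)*(s + 2*t)^2 has shape L^2 M (L != M), so D-series; mu = 6 gives D_6.

Type D_6, Milnor number mu = 6.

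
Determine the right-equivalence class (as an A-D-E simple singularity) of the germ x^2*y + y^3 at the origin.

The Hessian of f at 0 has rank 0. Corank 2; j^3 = y*(x^2 + y^2) splits into three distinct lines over C (the quadratic factor has nonzero discriminant), so D_4.

D4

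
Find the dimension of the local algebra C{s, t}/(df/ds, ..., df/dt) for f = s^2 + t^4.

The Hessian of f at 0 has rank 1. Corank 1: A-series; mu = 3 gives A_3.

3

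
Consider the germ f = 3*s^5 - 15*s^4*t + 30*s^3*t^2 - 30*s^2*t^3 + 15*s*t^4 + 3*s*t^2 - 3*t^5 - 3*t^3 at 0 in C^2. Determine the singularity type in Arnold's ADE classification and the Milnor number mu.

The Hessian of f at 0 has rank 0. Corank 2; j^3 = 3*t^2*(s - t) has shape L^2 M (L != M), so D-series; mu = 6 gives D_6.

Type D_6, Milnor number mu = 6.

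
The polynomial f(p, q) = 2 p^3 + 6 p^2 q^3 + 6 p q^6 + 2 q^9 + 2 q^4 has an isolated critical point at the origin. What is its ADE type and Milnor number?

Type E_{6}, Milnor number mu = 6.

The Hessian of f at 0 is [[0, 0], [0, 0]] with rank 0, so corank 2. A Groebner basis of the Jacobian ideal J(f) in C{p,q} is {q^3, p^2}; counting standard monomials gives mu = 6. Corank 2; j^3 = 2*p^3 is a perfect cube, so E-series; the 4-jet and mu = 6 give E_6.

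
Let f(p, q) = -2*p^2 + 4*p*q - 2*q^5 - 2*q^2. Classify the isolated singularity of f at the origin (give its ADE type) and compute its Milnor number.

The Hessian of f at 0 has rank 1. Corank 1: A-series; mu = 4 gives A_4.

Type A4, Milnor number mu = 4.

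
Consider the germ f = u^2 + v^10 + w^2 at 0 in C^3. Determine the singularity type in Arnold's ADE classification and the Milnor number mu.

Type A_9, Milnor number mu = 9.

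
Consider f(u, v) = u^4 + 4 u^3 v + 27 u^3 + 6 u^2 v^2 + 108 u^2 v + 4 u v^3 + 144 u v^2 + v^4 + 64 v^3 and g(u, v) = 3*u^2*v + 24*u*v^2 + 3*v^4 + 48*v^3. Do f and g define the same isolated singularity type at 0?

No.

The Hessian of f at 0 is [[0, 0], [0, 0]] with rank 0, so corank 2. A Groebner basis of the Jacobian ideal J(f) in C{u,v} is {v^4, u*v^2 + 11*v^3/9, u^2 + 8*u*v/3 + 16*v^2/9}; counting standard monomials gives mu = 6. Corank 2; j^3 = (3*u + 4*v)^3 is a perfect cube, so E-series; the 4-jet and mu = 6 give E_6. The Hessian of g at 0 is [[0, 0], [0, 0]] with rank 0, so corank 2. A Groebner basis of the Jacobian ideal J(g) in C{u,v} is {u^3 - 16*u^2 + 256*v^2, u^2/4 + v^3 - 4*v^2, u*v + 4*v^2}; counting standard monomials gives mu = 5. Corank 2; j^3 = 3*v*(u + 4*v)^2 has shape L^2 M (L != M), so D-series; mu = 5 gives D_5. f is E_6 but g is D_5, hence not right-equivalent.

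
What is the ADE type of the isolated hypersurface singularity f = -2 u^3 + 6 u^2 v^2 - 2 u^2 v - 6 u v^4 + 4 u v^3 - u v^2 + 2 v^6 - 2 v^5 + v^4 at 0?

D_4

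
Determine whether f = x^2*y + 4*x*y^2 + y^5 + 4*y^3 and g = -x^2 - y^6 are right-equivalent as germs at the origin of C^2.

No.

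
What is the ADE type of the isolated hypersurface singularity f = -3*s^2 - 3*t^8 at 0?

A_{7}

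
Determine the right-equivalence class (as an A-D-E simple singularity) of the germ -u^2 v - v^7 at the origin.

D8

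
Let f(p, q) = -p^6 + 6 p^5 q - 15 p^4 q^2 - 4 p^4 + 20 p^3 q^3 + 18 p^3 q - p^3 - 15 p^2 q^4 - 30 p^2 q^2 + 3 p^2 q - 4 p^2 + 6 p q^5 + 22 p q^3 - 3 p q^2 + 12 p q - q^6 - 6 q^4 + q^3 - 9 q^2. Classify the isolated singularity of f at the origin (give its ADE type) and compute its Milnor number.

The Hessian of f at 0 is [[-8, 12], [12, -18]] with rank 1, so corank 1. A Groebner basis of the Jacobian ideal J(f) in C{p,q} is {q^2, p - 3*q/2}; counting standard monomials gives mu = 2. Corank 1: A-series; mu = 2 gives A_2.

Type A2, Milnor number mu = 2.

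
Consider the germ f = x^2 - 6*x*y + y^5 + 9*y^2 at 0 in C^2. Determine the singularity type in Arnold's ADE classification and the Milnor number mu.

The Hessian of f at 0 has rank 1. Corank 1: A-series; mu = 4 gives A_4.

Type A_4, Milnor number mu = 4.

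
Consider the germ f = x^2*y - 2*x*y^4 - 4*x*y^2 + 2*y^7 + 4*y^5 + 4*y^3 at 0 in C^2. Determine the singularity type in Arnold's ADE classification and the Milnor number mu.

Type D_{8}, Milnor number mu = 8.

The Hessian of f at 0 is [[0, 0], [0, 0]] with rank 0, so corank 2. A Groebner basis of the Jacobian ideal J(f) in C{x,y} is {x^2/6 + x*y^3 - 8*x*y/3 + 14*y^2/3, -x*y + y^4 + 2*y^2, x^3 - 12*x*y^2 + 16*y^3, x^2*y - 4*x*y^2 + 4*y^3}; counting standard monomials gives mu = 8. Corank 2; j^3 = y*(x - 2*y)^2 has shape L^2 M (L != M), so D-series; mu = 8 gives D_8.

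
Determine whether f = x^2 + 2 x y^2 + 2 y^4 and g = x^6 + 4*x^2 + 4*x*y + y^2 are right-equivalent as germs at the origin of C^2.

No.

The Hessian of f at 0 has rank 1. Corank 1: A-series; mu = 3 gives A_3. The Hessian of g at 0 has rank 1. Corank 1: A-series; mu = 5 gives A_5. f is A_3 but g is A_5, hence not right-equivalent.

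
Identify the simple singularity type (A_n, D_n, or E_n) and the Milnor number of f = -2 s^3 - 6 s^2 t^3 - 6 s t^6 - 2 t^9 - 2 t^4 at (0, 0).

Type E_{6}, Milnor number mu = 6.

The Hessian of f at 0 has rank 0. Corank 2; j^3 = -2*s^3 is a perfect cube, so E-series; the 4-jet and mu = 6 give E_6.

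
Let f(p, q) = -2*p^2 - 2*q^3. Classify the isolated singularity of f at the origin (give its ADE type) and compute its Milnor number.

Type A_2, Milnor number mu = 2.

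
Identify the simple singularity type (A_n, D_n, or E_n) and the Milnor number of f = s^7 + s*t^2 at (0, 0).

The Hessian of f at 0 is [[0, 0], [0, 0]] with rank 0, so corank 2. A Groebner basis of the Jacobian ideal J(f) in C{s,t} is {s^6 + t^2/7, t^3, s*t}; counting standard monomials gives mu = 8. Corank 2; j^3 = s*t^2 has shape L^2 M (L != M), so D-series; mu = 8 gives D_8.

Type D_{8}, Milnor number mu = 8.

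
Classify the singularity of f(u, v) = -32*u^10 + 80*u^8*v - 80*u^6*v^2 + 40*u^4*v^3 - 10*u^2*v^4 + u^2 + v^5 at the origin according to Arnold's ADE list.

A_4

The Hessian of f at 0 is [[2, 0], [0, 0]] with rank 1, so corank 1. A Groebner basis of the Jacobian ideal J(f) in C{u,v} is {v^4, u}; counting standard monomials gives mu = 4. Corank 1: A-series; mu = 4 gives A_4.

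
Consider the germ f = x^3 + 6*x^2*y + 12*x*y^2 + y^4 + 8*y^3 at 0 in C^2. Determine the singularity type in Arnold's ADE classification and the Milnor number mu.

The Hessian of f at 0 has rank 0. Corank 2; j^3 = (x + 2*y)^3 is a perfect cube, so E-series; the 4-jet and mu = 6 give E_6.

Type E6, Milnor number mu = 6.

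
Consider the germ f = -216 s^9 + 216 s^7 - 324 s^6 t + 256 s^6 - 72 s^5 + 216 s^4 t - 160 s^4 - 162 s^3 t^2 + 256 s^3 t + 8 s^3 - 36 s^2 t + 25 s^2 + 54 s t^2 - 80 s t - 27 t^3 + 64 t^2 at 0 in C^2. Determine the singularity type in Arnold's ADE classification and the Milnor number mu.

The Hessian of f at 0 has rank 1. Corank 1: A-series; mu = 2 gives A_2.

Type A2, Milnor number mu = 2.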